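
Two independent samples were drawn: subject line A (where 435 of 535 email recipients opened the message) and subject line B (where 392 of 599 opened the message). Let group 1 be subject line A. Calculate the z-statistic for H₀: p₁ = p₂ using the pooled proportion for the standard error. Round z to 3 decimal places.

p̂₁ = 435/535 = 0.81308, p̂₂ = 392/599 = 0.65442.
Pooled p̂ = (435+392)/(535+599) = 827/1134 = 0.72928.
SE = √[p̂(1−p̂)(1/n₁+1/n₂)] = √[0.72928·0.27072·(1/535+1/599)] ≈ 0.026432.
z = (p̂₁ − p̂₂)/SE = (0.81308 − 0.65442)/0.026432 = 0.15866/0.026432 = 6.003.

z = 6.003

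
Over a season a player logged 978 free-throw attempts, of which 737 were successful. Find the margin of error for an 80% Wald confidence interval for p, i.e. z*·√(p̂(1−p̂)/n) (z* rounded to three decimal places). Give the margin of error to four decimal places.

ME = 0.0177

p̂ = 737/978 = 0.75358.
Standard error of p̂: √(0.185698/978) = √0.000189875 = 0.013780.
z* = 1.282 at the 80% level.
So ME = 0.0177.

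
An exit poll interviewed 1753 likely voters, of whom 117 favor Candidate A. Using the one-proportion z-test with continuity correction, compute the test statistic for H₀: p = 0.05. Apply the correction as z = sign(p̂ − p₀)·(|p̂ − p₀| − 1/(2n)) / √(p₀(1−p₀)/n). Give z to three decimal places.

z = 3.162

p̂ = 117/1753 = 0.06674. p̂ − p₀ = 0.016743.
1/(2n) = 0.000285.
Corrected numerator: |0.016743| − 0.000285 = 0.016458.
Null standard error: √(0.05·0.95/1753) = √0.000027096 = 0.005205.
z = +0.016458/0.005205 = 3.162.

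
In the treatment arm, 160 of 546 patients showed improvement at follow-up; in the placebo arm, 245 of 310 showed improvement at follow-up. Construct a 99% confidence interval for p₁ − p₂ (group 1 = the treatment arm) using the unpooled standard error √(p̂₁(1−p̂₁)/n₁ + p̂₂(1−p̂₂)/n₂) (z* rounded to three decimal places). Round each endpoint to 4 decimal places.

p̂₁ = 0.29304, p̂₂ = 0.79032, so the observed difference is -0.49728.
SE = √(0.000379428 + 0.000534557) = √0.000913985 = 0.030232.
The 99% critical value is z* = 2.576. Margin of error = 0.07788.
So the interval runs from -0.5752 to -0.4194.

(-0.5752, -0.4194)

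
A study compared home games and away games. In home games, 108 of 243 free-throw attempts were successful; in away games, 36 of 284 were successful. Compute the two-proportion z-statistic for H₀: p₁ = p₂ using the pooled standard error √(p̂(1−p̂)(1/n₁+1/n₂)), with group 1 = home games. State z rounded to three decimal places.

Sample proportions: p̂₁ = 108/243 = 0.44444 and p̂₂ = 36/284 = 0.12676.
Pooling: p̂ = 144/527 = 0.27324.
Pooled SE = √[0.1985821·0.00763635] ≈ 0.038942.
z = 0.31768/0.038942 = 8.158.

z = 8.158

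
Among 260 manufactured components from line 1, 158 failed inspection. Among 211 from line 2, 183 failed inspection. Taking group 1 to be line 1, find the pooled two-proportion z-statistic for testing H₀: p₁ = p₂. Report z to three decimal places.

Sample proportions: p̂₁ = 158/260 = 0.60769 and p̂₂ = 183/211 = 0.86730.
Pooling: p̂ = 341/471 = 0.72399.
Pooled SE = √[0.1998278·0.00858549] ≈ 0.041420.
z = -0.25961/0.041420 = -6.268.

z = -6.268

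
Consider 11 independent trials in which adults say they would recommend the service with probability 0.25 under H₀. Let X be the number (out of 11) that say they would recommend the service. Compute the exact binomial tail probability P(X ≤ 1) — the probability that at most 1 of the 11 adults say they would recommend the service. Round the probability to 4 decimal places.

P = 0.1971

X is binomial with n = 11 and p = 0.25.
P(X ≤ 1) = C(11,0)·0.25^0·0.75^11 + C(11,1)·0.25^1·0.75^10.
= 0.042235 + 0.154862 = 0.1971.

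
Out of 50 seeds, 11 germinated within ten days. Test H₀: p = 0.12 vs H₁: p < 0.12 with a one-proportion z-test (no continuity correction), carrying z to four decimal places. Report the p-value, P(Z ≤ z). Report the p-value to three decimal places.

Sample proportion p̂ = 11/50 = 0.22000.
Under H₀, SE = √(p₀(1−p₀)/n) = √(0.12·0.88/50) = √0.002112000 = 0.045957.
Test statistic (full precision, shown to 4 dp): z = (11/50 − 0.12)/SE₀ ≈ 2.1760.
p-value = P(Z ≤ z) with z = 2.1760 → 0.985.

p-value = 0.985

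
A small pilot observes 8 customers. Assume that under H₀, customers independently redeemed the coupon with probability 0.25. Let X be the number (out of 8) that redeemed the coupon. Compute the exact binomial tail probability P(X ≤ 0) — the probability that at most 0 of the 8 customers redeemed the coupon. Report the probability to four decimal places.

X is binomial with n = 8 and p = 0.25.
P(X ≤ 0) = C(8,0)·0.25^0·0.75^8.
= 0.100113 = 0.1001.

P = 0.1001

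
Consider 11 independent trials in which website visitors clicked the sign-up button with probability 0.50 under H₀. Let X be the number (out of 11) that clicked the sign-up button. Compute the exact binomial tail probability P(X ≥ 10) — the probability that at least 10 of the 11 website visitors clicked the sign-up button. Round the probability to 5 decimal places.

P = 0.00586

X ~ Binomial(n=11, p=0.50).
P(X ≥ 10) = C(11,10)·0.50^10·0.50^1 + C(11,11)·0.50^11·0.50^0.
= 0.005371 + 0.000488 = 0.00586.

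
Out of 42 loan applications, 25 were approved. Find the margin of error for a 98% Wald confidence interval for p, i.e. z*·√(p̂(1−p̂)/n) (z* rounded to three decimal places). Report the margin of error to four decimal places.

ME = 0.1762

The sample proportion is 25/42 = 0.59524.
SE = √(p̂(1−p̂)/n) = √(0.240930/42) = 0.075739.
For 98% confidence, z* = 2.326.
So ME = 0.1762.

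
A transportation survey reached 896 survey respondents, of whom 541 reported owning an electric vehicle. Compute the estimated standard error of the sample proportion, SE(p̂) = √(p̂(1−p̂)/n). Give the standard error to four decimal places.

SE = 0.0163

Sample proportion p̂ = 541/896 = 0.60379.
p̂(1−p̂) = 0.60379·0.39621 = 0.239228.
SE = √(0.239228/896) = √0.000266996 = 0.0163.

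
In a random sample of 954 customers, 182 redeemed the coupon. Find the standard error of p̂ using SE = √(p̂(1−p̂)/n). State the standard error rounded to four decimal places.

The sample proportion is 182/954 = 0.19078.
p̂(1−p̂) = 0.19078·0.80922 = 0.154383.
Dividing by n and taking the root: √0.000161827 = 0.0127.

SE = 0.0127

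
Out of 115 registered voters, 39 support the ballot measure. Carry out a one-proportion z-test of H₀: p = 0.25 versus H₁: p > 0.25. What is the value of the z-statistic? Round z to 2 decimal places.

z = 2.21

p̂ = 39/115 = 0.33913.
SE₀ = √(0.25·0.75/115) = 0.040379.
z = (p̂ − p₀)/SE = (0.33913 − 0.25)/0.040379 = 2.21.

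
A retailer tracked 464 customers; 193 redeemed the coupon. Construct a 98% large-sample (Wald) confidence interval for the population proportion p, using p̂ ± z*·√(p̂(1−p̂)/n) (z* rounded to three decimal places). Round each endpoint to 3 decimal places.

p̂ = 193/464 = 0.41595.
SE(p̂) = √(0.41595·0.58405/464) = 0.022882.
The 98% critical value is z* = 2.326.
Margin = 2.326·0.022882 = 0.05322.
Interval: 0.41595 ± 0.05322 → (0.363, 0.469).

(0.363, 0.469)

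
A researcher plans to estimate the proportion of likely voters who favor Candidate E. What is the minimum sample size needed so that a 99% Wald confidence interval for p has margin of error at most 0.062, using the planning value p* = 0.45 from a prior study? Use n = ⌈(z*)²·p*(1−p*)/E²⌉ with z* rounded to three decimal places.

The 99% critical value is z* = 2.576.
p*(1−p*) = 0.45·0.55 = 0.2475.
(z*)²·p*(1−p*)/E² = 6.635776·0.2475/0.003844 = 427.251.
Rounding up, n = 428.

n = 428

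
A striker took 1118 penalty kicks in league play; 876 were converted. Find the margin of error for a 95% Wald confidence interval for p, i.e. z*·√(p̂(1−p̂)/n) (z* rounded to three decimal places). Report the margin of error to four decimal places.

The sample proportion is 876/1118 = 0.78354.
Standard error of p̂: √(0.169604/1118) = √0.000151703 = 0.012317.
For 95% confidence, z* = 1.960.
Margin of error = z*·SE = 1.960 × 0.012317 = 0.0241.

ME = 0.0241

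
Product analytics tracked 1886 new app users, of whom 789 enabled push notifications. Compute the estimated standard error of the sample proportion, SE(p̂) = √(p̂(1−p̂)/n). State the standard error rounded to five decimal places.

Sample proportion p̂ = 789/1886 = 0.41835.
p̂(1−p̂) = 0.41835·0.58165 = 0.243333.
SE = √(0.243333/1886) = 0.01136.

SE = 0.01136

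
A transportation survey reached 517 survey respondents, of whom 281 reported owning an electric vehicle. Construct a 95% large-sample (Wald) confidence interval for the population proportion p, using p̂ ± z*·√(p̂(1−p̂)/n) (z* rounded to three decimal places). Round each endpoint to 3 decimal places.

With x = 281 successes in n = 517, p̂ = 0.54352.
Standard error of p̂: √(0.248106/517) = √0.000479896 = 0.021907.
For 95% confidence, z* = 1.960.
Margin of error: 1.960 × 0.021907 = 0.04294.
CI: 0.54352 ± 0.04294 = (0.501, 0.586).

(0.501, 0.586)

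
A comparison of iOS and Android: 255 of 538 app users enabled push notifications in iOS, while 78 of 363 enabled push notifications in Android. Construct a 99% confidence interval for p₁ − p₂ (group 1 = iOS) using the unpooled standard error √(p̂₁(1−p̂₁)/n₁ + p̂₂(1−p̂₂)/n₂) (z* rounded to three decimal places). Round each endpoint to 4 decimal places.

(0.1806, 0.3376)

p̂₁ = 0.47398, p̂₂ = 0.21488, so the observed difference is 0.25910.
SE = √(0.000463425 + 0.000464750) = √0.000928175 = 0.030466.
z* = 2.576 at the 99% level. Margin = 2.576·0.030466 = 0.07848.
Interval: 0.25910 ± 0.07848 → (0.1806, 0.3376).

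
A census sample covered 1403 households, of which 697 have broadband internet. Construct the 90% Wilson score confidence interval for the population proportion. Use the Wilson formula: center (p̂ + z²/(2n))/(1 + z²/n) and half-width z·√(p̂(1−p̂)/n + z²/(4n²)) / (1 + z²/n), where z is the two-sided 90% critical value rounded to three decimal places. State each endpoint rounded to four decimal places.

(0.4749, 0.5187)

Here p̂ = 697/1403 = 0.49679 and z = 1.645 (z² = 2.706025).
1 + z²/n = 1.001929.
Center = (0.49679 + 0.000964)/1.001929 = 0.49680.
Radicand: p̂(1−p̂)/n + z²/(4n²) = 0.000178182 + 0.000000344 = 0.000178526.
Half-width = 1.645·√0.000178526/1.001929 = 0.02194.
So the interval runs from 0.4749 to 0.5187.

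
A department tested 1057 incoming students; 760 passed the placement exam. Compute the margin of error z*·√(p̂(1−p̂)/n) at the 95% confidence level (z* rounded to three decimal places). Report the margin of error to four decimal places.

ME = 0.0271

With x = 760 successes in n = 1057, p̂ = 0.71902.
SE(p̂) = √(0.71902·0.28098/1057) = 0.013825.
z* = 1.960 at the 95% level.
ME = 1.960·0.013825 = 0.0271.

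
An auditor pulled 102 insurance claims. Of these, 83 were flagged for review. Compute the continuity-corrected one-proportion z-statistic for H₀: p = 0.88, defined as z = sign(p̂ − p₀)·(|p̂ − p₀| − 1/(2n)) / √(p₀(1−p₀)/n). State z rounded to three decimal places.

z = -1.907

Sample proportion p̂ = 83/102 = 0.81373. p̂ − p₀ = -0.066275.
1/(2n) = 0.004902.
Corrected numerator: |-0.066275| − 0.004902 = 0.061373.
SE₀ = √(0.88·0.12/102) = 0.032176.
z = −0.061373/0.032176 = -1.907.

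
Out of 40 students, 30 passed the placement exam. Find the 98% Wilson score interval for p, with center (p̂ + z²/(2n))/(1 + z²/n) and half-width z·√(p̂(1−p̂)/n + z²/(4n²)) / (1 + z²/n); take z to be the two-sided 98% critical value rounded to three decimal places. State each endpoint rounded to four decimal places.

(0.5678, 0.8726)

Here p̂ = 30/40 = 0.75000 and z = 2.326 (z² = 5.410276).
Denominator 1 + z²/n = 1 + 5.410276/40 = 1.135257.
Adjusted center: (0.75000 + z²/(2n))/1.135257 = 0.72021.
Radicand: p̂(1−p̂)/n + z²/(4n²) = 0.004687500 + 0.000845356 = 0.005532856.
Half-width = z·√(radicand)/denom = 2.326·0.074383/1.135257 = 0.15240.
CI: 0.72021 ± 0.15240 = (0.5678, 0.8726).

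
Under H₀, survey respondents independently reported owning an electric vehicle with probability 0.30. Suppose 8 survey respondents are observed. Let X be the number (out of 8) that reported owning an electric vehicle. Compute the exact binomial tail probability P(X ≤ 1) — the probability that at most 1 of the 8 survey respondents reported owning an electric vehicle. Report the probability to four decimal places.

P = 0.2553

X is binomial with n = 8 and p = 0.30.
P(X ≤ 1) = C(8,0)·0.30^0·0.70^8 + C(8,1)·0.30^1·0.70^7.
= 0.057648 + 0.197650 = 0.2553.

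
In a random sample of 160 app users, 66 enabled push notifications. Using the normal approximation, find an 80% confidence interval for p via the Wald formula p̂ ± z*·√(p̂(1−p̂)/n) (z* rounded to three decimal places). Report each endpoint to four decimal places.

The sample proportion is 66/160 = 0.41250.
SE = √(p̂(1−p̂)/n) = √(0.242344/160) = 0.038918.
The 80% critical value is z* = 1.282.
Margin = 1.282·0.038918 = 0.04989.
CI: 0.41250 ± 0.04989 = (0.3626, 0.4624).

(0.3626, 0.4624)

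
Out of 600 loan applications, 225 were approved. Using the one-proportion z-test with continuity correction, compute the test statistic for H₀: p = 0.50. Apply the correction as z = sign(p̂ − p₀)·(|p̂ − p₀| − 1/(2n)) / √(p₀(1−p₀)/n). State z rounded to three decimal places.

z = -6.083

With x = 225 successes in n = 600, p̂ = 0.37500. p̂ − p₀ = -0.125000.
Continuity correction 1/(2n) = 1/1200 = 0.000833.
Corrected numerator: |-0.125000| − 0.000833 = 0.124167.
Null standard error: √(0.50·0.50/600) = √0.000416667 = 0.020412.
z = −0.124167/0.020412 = -6.083.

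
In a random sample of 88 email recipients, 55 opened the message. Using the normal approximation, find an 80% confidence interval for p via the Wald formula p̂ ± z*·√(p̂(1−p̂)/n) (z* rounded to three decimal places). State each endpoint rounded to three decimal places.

(0.559, 0.691)

With x = 55 successes in n = 88, p̂ = 0.62500.
Standard error of p̂: √(0.234375/88) = √0.002663352 = 0.051608.
For 80% confidence, z* = 1.282.
Margin of error: 1.282 × 0.051608 = 0.06616.
CI: 0.62500 ± 0.06616 = (0.559, 0.691).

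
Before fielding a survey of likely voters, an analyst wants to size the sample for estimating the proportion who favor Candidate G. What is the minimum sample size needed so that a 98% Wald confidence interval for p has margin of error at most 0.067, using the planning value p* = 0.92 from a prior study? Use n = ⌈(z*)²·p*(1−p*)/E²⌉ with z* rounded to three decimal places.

The 98% critical value is z* = 2.326.
p*(1−p*) = 0.92·0.08 = 0.0736.
Required n before rounding: 5.410276 × 0.0736 / 0.067² = 88.705.
Rounding up, n = 89.

n = 89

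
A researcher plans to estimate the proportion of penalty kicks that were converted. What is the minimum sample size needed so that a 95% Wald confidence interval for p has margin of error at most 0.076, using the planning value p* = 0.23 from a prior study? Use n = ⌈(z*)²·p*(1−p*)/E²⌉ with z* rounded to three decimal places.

z* = 1.960 at the 95% level.
p*(1−p*) = 0.23·0.77 = 0.1771.
(z*)²·p*(1−p*)/E² = 3.841600·0.1771/0.005776 = 117.789.
Rounding up, n = 118.

n = 118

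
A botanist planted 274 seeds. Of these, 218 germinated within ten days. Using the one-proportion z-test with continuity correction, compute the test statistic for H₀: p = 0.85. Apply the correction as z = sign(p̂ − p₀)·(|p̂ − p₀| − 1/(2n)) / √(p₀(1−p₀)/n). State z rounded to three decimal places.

z = -2.436

The sample proportion is 218/274 = 0.79562. p̂ − p₀ = -0.054380.
Continuity correction 1/(2n) = 1/548 = 0.001825.
Corrected numerator: |-0.054380| − 0.001825 = 0.052555.
Null standard error: √(0.85·0.15/274) = √0.000465328 = 0.021571.
z = −0.052555/0.021571 = -2.436.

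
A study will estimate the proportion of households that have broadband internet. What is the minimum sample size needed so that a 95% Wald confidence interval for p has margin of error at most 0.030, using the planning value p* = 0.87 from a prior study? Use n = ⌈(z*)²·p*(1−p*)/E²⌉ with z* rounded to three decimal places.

For 95% confidence, z* = 1.960.
p*(1−p*) = 0.1131.
Required n before rounding: 3.841600 × 0.1131 / 0.030² = 482.761.
Rounding up, n = 483.

n = 483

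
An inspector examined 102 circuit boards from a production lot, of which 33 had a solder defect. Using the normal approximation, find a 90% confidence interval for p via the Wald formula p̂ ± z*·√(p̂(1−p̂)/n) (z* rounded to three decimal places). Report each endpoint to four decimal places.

The sample proportion is 33/102 = 0.32353.
Standard error of p̂: √(0.218858/102) = √0.002145668 = 0.046321.
For 90% confidence, z* = 1.645.
Margin of error: 1.645 × 0.046321 = 0.07620.
So the interval runs from 0.2473 to 0.3997.

(0.2473, 0.3997)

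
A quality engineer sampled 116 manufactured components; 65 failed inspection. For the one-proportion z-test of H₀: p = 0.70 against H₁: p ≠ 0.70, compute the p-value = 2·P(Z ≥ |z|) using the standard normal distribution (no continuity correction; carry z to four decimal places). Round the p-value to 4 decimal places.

With x = 65 successes in n = 116, p̂ = 0.56034.
SE₀ = √(0.70·0.30/116) = 0.042548.
Test statistic (full precision, shown to 4 dp): z = (65/116 − 0.70)/SE₀ ≈ -3.2823.
p-value = 2·P(Z ≥ |z|) with z = -3.2823 → 0.0010.

p-value = 0.0010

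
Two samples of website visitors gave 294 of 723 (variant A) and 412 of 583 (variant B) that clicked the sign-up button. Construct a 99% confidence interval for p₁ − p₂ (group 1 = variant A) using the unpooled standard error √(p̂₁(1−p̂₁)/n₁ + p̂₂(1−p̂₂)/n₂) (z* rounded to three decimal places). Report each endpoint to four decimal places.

(-0.3677, -0.2324)

p̂₁ = 294/723 = 0.40664, p̂₂ = 412/583 = 0.70669; p̂₁ − p̂₂ = -0.30005.
SE = √(0.000333726 + 0.000355539) = √0.000689265 = 0.026254.
The 99% critical value is z* = 2.576. Margin = 2.576·0.026254 = 0.06763.
CI: -0.30005 ± 0.06763 = (-0.3677, -0.2324).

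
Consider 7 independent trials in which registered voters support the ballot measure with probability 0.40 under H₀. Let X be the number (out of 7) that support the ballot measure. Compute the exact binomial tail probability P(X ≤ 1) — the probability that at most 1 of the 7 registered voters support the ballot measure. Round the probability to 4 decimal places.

X ~ Binomial(n=7, p=0.40).
P(X ≤ 1) = C(7,0)·0.40^0·0.60^7 + C(7,1)·0.40^1·0.60^6.
= 0.027994 + 0.130637 = 0.1586.

P = 0.1586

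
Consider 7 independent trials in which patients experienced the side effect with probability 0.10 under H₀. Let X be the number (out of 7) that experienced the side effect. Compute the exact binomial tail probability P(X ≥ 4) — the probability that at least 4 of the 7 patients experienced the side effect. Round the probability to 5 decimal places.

P = 0.00273

X ~ Binomial(n=7, p=0.10).
P(X ≥ 4) = C(7,4)·0.10^4·0.90^3 + C(7,5)·0.10^5·0.90^2 + C(7,6)·0.10^6·0.90^1 + C(7,7)·0.10^7·0.90^0.
= 0.002552 + 0.000170 + 0.000006 + 0.000000 = 0.00273.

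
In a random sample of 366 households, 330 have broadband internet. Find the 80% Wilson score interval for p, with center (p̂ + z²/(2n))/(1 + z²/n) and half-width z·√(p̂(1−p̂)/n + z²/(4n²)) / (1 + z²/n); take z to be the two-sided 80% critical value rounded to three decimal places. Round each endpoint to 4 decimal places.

(0.8799, 0.9198)

Here p̂ = 330/366 = 0.90164 and z = 1.282 (z² = 1.643524).
1 + z²/n = 1.004491.
Center = (0.90164 + 0.002245)/1.004491 = 0.89984.
Radicand: p̂(1−p̂)/n + z²/(4n²) = 0.000242311 + 0.000003067 = 0.000245378.
Half-width = z·√(radicand)/denom = 1.282·0.015665/1.004491 = 0.01999.
CI: 0.89984 ± 0.01999 = (0.8799, 0.9198).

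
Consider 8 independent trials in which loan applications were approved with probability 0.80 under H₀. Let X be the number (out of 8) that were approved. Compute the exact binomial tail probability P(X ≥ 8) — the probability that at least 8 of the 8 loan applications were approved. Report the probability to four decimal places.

P = 0.1678

X ~ Binomial(n=8, p=0.80).
P(X ≥ 8) = C(8,8)·0.80^8·0.20^0.
= 0.167772 = 0.1678.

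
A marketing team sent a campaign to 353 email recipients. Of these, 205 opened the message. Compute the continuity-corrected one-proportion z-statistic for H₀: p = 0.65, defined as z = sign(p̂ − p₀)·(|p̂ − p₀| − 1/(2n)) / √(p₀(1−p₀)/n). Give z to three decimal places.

p̂ = 205/353 = 0.58074. p̂ − p₀ = -0.069263.
1/(2n) = 0.001416.
Corrected numerator: |-0.069263| − 0.001416 = 0.067847.
Null standard error: √(0.65·0.35/353) = √0.000644476 = 0.025387.
z = (−)0.067847/0.025387 = -2.673.

z = -2.673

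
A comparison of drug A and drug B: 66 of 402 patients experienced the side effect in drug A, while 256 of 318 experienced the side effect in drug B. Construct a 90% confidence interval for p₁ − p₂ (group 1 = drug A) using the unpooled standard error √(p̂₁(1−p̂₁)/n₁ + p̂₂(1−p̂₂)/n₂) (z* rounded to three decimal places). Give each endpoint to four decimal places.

p̂₁ = 0.16418, p̂₂ = 0.80503, so the observed difference is -0.64085.
SE = √(0.000341354 + 0.000493572) = √0.000834926 = 0.028895.
The 90% critical value is z* = 1.645. Margin = 1.645·0.028895 = 0.04753.
CI: -0.64085 ± 0.04753 = (-0.6884, -0.5933).

(-0.6884, -0.5933)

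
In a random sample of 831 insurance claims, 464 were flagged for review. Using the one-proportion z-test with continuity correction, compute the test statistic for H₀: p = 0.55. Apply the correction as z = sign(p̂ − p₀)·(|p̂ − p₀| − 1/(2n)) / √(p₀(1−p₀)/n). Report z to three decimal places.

z = 0.450

Sample proportion p̂ = 464/831 = 0.55836. p̂ − p₀ = 0.008363.
Continuity correction 1/(2n) = 1/1662 = 0.000602.
Corrected numerator: |0.008363| − 0.000602 = 0.007761.
Under H₀, SE = √(p₀(1−p₀)/n) = √(0.55·0.45/831) = √0.000297834 = 0.017258.
z = +0.007761/0.017258 = 0.450.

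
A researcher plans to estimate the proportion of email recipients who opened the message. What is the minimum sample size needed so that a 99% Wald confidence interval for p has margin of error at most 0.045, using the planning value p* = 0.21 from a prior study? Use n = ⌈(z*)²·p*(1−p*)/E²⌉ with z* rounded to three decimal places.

For 99% confidence, z* = 2.576.
p*(1−p*) = 0.21·0.79 = 0.1659.
Required n before rounding: 6.635776 × 0.1659 / 0.045² = 543.642.
Rounding up, n = 544.

n = 544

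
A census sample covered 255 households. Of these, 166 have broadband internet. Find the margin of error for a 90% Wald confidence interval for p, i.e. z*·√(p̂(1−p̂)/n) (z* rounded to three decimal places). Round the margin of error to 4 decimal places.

ME = 0.0491

With x = 166 successes in n = 255, p̂ = 0.65098.
SE = √(p̂(1−p̂)/n) = √(0.227205/255) = 0.029850.
For 90% confidence, z* = 1.645.
ME = 1.645·0.029850 = 0.0491.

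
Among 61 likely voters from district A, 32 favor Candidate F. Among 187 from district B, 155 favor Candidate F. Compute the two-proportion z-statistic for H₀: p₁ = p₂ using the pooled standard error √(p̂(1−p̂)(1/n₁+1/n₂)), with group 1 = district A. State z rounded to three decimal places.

p̂₁ = 32/61 = 0.52459, p̂₂ = 155/187 = 0.82888.
Pooling: p̂ = 187/248 = 0.75403.
Pooled SE = √[0.1854676·0.02174104] ≈ 0.063500.
z = (p̂₁ − p̂₂)/SE = (0.52459 − 0.82888)/0.063500 = -0.30429/0.063500 = -4.792.

z = -4.792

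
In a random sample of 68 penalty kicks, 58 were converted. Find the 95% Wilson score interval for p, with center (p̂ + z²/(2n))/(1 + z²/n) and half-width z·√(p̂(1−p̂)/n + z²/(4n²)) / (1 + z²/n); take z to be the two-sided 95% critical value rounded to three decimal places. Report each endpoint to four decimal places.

(0.7500, 0.9181)

p̂ = 58/68 = 0.85294; z = 1.960, so z² = 3.841600.
1 + z²/n = 1.056494.
Center = (0.85294 + 0.028247)/1.056494 = 0.83407.
Radicand: p̂(1−p̂)/n + z²/(4n²) = 0.001844596 + 0.000207699 = 0.002052295.
Half-width = 1.960·√0.002052295/1.056494 = 0.08404.
So the interval runs from 0.7500 to 0.9181.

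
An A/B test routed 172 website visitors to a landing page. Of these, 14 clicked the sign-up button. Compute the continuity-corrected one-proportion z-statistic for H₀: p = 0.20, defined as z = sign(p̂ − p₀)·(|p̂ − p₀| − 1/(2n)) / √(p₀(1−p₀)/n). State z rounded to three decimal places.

z = -3.793

Sample proportion p̂ = 14/172 = 0.08140. p̂ − p₀ = -0.118605.
Continuity correction 1/(2n) = 1/344 = 0.002907.
Corrected numerator: |-0.118605| − 0.002907 = 0.115698.
Under H₀, SE = √(p₀(1−p₀)/n) = √(0.20·0.80/172) = √0.000930233 = 0.030500.
z = −0.115698/0.030500 = -3.793.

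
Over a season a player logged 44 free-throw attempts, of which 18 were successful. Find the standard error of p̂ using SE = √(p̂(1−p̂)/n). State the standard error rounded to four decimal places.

SE = 0.0741

With x = 18 successes in n = 44, p̂ = 0.40909.
p̂(1−p̂) = 0.241735.
SE = √(0.241735/44) = 0.0741.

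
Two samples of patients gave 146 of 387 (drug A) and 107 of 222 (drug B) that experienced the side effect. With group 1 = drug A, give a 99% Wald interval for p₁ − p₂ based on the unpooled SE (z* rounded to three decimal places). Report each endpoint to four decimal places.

(-0.2119, 0.0025)

p̂₁ = 146/387 = 0.37726, p̂₂ = 107/222 = 0.48198; p̂₁ − p̂₂ = -0.10472.
SE = √(0.000607068 + 0.001124664) = √0.001731732 = 0.041614.
z* = 2.576 at the 99% level. Margin = 2.576·0.041614 = 0.10720.
CI: -0.10472 ± 0.10720 = (-0.2119, 0.0025).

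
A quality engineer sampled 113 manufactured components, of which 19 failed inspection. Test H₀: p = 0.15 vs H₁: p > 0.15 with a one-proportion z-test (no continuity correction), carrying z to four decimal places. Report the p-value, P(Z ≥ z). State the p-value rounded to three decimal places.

Sample proportion p̂ = 19/113 = 0.16814.
SE₀ = √(0.15·0.85/113) = 0.033590.
Test statistic (full precision, shown to 4 dp): z = (19/113 − 0.15)/SE₀ ≈ 0.5401.
p-value = P(Z ≥ z) with z = 0.5401 → 0.295.

p-value = 0.295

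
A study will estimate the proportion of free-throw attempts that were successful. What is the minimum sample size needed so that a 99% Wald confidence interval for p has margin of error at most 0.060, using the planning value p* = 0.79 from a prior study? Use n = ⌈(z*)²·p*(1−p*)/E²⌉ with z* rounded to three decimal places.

z* = 2.576 at the 99% level.
p*(1−p*) = 0.1659.
(z*)²·p*(1−p*)/E² = 6.635776·0.1659/0.003600 = 305.799.
⌈305.799⌉ = 306.

n = 306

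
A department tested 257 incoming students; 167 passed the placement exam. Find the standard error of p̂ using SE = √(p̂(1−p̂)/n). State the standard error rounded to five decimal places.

SE = 0.02976

The sample proportion is 167/257 = 0.64981.
p̂(1−p̂) = 0.227557.
SE = √(0.227557/257) = √0.000885436 = 0.02976.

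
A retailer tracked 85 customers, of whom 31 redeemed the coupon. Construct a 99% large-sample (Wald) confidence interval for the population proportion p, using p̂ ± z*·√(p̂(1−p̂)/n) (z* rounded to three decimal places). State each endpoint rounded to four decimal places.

With x = 31 successes in n = 85, p̂ = 0.36471.
Standard error of p̂: √(0.231696/85) = √0.002725829 = 0.052209.
z* = 2.576 at the 99% level.
Margin = 2.576·0.052209 = 0.13449.
Interval: 0.36471 ± 0.13449 → (0.2302, 0.4992).

(0.2302, 0.4992)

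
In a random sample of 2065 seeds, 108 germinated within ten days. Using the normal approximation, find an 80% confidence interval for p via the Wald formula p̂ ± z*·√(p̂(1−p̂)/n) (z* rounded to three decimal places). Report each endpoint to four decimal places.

(0.0460, 0.0586)

p̂ = 108/2065 = 0.05230.
SE = √(p̂(1−p̂)/n) = √(0.049565/2065) = 0.004899.
z* = 1.282 at the 80% level.
Margin of error: 1.282 × 0.004899 = 0.00628.
CI: 0.05230 ± 0.00628 = (0.0460, 0.0586).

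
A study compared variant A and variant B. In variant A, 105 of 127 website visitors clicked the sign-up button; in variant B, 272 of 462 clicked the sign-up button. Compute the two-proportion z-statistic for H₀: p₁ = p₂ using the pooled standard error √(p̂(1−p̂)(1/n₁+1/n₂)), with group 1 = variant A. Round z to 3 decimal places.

z = 4.950

Sample proportions: p̂₁ = 105/127 = 0.82677 and p̂₂ = 272/462 = 0.58874.
Pooled p̂ = (105+272)/(127+462) = 377/589 = 0.64007.
SE = √[p̂(1−p̂)(1/n₁+1/n₂)] = √[0.64007·0.35993·(1/127+1/462)] ≈ 0.048090.
z = (p̂₁ − p̂₂)/SE = (0.82677 − 0.58874)/0.048090 = 0.23803/0.048090 = 4.950.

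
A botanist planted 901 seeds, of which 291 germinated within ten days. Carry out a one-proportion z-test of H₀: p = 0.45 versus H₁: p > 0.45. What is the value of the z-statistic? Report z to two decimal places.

The sample proportion is 291/901 = 0.32297.
Under H₀, SE = √(p₀(1−p₀)/n) = √(0.45·0.55/901) = √0.000274695 = 0.016574.
Test statistic: z = -0.12703/0.016574 = -7.66.

z = -7.66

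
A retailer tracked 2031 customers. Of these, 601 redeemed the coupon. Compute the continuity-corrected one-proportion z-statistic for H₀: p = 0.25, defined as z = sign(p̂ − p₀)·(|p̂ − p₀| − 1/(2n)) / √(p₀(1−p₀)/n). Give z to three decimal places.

z = 4.753

The sample proportion is 601/2031 = 0.29591. p̂ − p₀ = 0.045913.
Continuity correction 1/(2n) = 1/4062 = 0.000246.
Corrected numerator: |0.045913| − 0.000246 = 0.045667.
SE₀ = √(0.25·0.75/2031) = 0.009608.
z = (+)0.045667/0.009608 = 4.753.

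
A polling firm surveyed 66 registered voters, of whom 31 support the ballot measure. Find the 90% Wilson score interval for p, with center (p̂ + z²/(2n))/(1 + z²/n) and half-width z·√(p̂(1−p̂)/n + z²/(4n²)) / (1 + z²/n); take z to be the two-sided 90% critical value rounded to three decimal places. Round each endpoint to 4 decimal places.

Here p̂ = 31/66 = 0.46970 and z = 1.645 (z² = 2.706025).
Denominator 1 + z²/n = 1 + 2.706025/66 = 1.041000.
Adjusted center: (0.46970 + z²/(2n))/1.041000 = 0.47089.
Radicand: p̂(1−p̂)/n + z²/(4n²) = 0.003773966 + 0.000155304 = 0.003929270.
Half-width = 1.645·√0.003929270/1.041000 = 0.09905.
Interval: 0.47089 ± 0.09905 → (0.3718, 0.5699).

(0.3718, 0.5699)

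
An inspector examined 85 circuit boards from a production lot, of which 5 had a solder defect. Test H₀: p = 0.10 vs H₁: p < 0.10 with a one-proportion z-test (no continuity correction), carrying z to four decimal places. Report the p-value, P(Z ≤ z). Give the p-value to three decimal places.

The sample proportion is 5/85 = 0.05882.
SE₀ = √(0.10·0.90/85) = 0.032540.
z = (p̂ − p₀)/SE = (5/85 − 0.10)/0.032540 ≈ -1.2654.
p-value = P(Z ≤ z) with z = -1.2654 → 0.103.

p-value = 0.103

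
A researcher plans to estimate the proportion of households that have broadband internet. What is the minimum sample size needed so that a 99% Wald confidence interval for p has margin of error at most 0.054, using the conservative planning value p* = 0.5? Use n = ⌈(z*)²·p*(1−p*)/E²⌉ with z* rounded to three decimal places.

n = 569

The 99% critical value is z* = 2.576.
p*(1−p*) = 0.2500.
Required n before rounding: 6.635776 × 0.2500 / 0.054² = 568.911.
⌈568.911⌉ = 569.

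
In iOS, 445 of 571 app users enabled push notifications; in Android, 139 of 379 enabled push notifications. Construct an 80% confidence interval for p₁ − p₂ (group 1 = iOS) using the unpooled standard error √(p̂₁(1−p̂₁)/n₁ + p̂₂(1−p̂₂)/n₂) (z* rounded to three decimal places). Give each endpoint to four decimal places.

p̂₁ = 0.77933, p̂₂ = 0.36675, so the observed difference is 0.41258.
Unpooled SE = √(p̂₁(1−p̂₁)/n₁ + p̂₂(1−p̂₂)/n₂) = √(0.000301177 + 0.000612785) = 0.030232.
For 80% confidence, z* = 1.282. Margin of error = 0.03876.
Interval: 0.41258 ± 0.03876 → (0.3738, 0.4513).

(0.3738, 0.4513)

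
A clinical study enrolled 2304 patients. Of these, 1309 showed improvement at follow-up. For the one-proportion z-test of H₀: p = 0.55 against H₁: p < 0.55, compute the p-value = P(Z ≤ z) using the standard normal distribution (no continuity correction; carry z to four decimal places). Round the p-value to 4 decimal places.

p-value = 0.9600

With x = 1309 successes in n = 2304, p̂ = 0.56814.
Under H₀, SE = √(p₀(1−p₀)/n) = √(0.55·0.45/2304) = √0.000107422 = 0.010364.
Test statistic (full precision, shown to 4 dp): z = (1309/2304 − 0.55)/SE₀ ≈ 1.7504.
From the standard normal, P(Z ≤ z) = 0.9600.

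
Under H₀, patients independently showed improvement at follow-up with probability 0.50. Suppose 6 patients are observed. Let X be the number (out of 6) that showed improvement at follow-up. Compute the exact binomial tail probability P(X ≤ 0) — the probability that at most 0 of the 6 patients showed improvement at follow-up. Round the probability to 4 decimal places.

X is binomial with n = 6 and p = 0.50.
P(X ≤ 0) = C(6,0)·0.50^0·0.50^6.
= 0.015625 = 0.0156.

P = 0.0156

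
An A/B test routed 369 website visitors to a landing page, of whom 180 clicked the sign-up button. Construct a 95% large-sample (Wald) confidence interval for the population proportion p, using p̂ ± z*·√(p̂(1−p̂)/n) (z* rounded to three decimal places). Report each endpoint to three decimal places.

(0.437, 0.539)

p̂ = 180/369 = 0.48780.
SE(p̂) = √(0.48780·0.51220/369) = 0.026021.
For 95% confidence, z* = 1.960.
Margin of error: 1.960 × 0.026021 = 0.05100.
Interval: 0.48780 ± 0.05100 → (0.437, 0.539).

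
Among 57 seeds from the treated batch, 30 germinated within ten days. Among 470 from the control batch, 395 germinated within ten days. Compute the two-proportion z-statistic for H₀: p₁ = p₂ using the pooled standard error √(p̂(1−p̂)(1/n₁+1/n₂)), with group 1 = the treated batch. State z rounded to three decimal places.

Sample proportions: p̂₁ = 30/57 = 0.52632 and p̂₂ = 395/470 = 0.84043.
Pooled p̂ = (30+395)/(57+470) = 425/527 = 0.80645.
SE = √[p̂(1−p̂)(1/n₁+1/n₂)] = √[0.80645·0.19355·(1/57+1/470)] ≈ 0.055412.
z = (p̂₁ − p̂₂)/SE = (0.52632 − 0.84043)/0.055412 = -0.31411/0.055412 = -5.669.

z = -5.669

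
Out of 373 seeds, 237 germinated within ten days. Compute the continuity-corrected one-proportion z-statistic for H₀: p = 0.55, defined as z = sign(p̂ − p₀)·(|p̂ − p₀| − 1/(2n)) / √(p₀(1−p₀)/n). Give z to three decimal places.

p̂ = 237/373 = 0.63539. p̂ − p₀ = 0.085389.
1/(2n) = 0.001340.
Corrected numerator: |0.085389| − 0.001340 = 0.084049.
Under H₀, SE = √(p₀(1−p₀)/n) = √(0.55·0.45/373) = √0.000663539 = 0.025759.
z = +0.084049/0.025759 = 3.263.

z = 3.263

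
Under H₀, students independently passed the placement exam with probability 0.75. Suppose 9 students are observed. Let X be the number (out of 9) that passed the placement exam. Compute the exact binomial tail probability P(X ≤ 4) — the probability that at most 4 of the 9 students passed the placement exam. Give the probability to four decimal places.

X ~ Binomial(n=9, p=0.75).
P(X ≤ 4) = Σ_{j=0}^{4} C(9,j)·0.75^j·0.25^{9−j}.
= 0.000004 + 0.000103 + 0.001236 + 0.008652 + 0.038933 = 0.0489.

P = 0.0489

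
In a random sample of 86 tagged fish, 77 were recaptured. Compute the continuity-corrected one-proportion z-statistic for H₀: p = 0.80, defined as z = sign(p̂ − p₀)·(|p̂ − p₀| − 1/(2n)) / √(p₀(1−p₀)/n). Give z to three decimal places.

Sample proportion p̂ = 77/86 = 0.89535. p̂ − p₀ = 0.095349.
Continuity correction 1/(2n) = 1/172 = 0.005814.
Corrected numerator: |0.095349| − 0.005814 = 0.089535.
Under H₀, SE = √(p₀(1−p₀)/n) = √(0.80·0.20/86) = √0.001860465 = 0.043133.
z = +0.089535/0.043133 = 2.076.

z = 2.076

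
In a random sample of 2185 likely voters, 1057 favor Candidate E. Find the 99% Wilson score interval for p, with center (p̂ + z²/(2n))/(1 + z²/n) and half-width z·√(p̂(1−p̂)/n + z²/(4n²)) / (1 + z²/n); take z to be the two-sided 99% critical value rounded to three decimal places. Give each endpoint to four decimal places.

(0.4563, 0.5113)

p̂ = 1057/2185 = 0.48375; z = 2.576, so z² = 6.635776.
Denominator 1 + z²/n = 1 + 6.635776/2185 = 1.003037.
Adjusted center: (0.48375 + z²/(2n))/1.003037 = 0.48380.
Radicand: p̂(1−p̂)/n + z²/(4n²) = 0.000114296 + 0.000000347 = 0.000114643.
Half-width = z·√(radicand)/denom = 2.576·0.010707/1.003037 = 0.02750.
CI: 0.48380 ± 0.02750 = (0.4563, 0.5113).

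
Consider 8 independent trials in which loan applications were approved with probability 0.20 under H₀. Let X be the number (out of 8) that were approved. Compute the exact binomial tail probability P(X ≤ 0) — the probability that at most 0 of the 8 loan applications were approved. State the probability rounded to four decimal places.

P = 0.1678

X ~ Binomial(n=8, p=0.20).
P(X ≤ 0) = C(8,0)·0.20^0·0.80^8.
= 0.167772 = 0.1678.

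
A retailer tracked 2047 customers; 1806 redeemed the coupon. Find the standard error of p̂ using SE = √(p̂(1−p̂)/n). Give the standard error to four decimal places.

SE = 0.0071

Sample proportion p̂ = 1806/2047 = 0.88227.
p̂(1−p̂) = 0.103870.
SE = √(0.103870/2047) = √0.000050743 = 0.0071.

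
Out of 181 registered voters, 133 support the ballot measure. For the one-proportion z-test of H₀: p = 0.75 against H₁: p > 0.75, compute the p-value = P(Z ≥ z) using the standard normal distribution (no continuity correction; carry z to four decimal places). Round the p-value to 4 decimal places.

With x = 133 successes in n = 181, p̂ = 0.73481.
SE₀ = √(0.75·0.25/181) = 0.032186.
Test statistic (full precision, shown to 4 dp): z = (133/181 − 0.75)/SE₀ ≈ -0.4721.
From the standard normal, P(Z ≥ z) = 0.6816.

p-value = 0.6816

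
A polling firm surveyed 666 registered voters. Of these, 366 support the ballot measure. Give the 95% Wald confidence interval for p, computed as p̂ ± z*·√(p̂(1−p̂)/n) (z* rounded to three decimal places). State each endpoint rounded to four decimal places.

(0.5118, 0.5873)

With x = 366 successes in n = 666, p̂ = 0.54955.
SE = √(p̂(1−p̂)/n) = √(0.247545/666) = 0.019279.
The 95% critical value is z* = 1.960.
Margin = 1.960·0.019279 = 0.03779.
CI: 0.54955 ± 0.03779 = (0.5118, 0.5873).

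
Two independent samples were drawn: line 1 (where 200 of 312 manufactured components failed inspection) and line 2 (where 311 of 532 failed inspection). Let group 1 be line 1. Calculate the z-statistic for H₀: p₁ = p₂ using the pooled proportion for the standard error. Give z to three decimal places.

p̂₁ = 200/312 = 0.64103, p̂₂ = 311/532 = 0.58459.
Pooled p̂ = (200+311)/(312+532) = 511/844 = 0.60545.
SE = √[p̂(1−p̂)(1/n₁+1/n₂)] = √[0.60545·0.39455·(1/312+1/532)] ≈ 0.034852.
z = 0.05644/0.034852 = 1.619.

z = 1.619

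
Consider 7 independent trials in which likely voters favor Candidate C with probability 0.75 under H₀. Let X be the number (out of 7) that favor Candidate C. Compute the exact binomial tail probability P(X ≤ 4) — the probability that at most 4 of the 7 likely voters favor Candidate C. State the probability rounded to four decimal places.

P = 0.2436

X ~ Binomial(n=7, p=0.75).
P(X ≤ 4) = Σ_{j=0}^{4} C(7,j)·0.75^j·0.25^{7−j}.
= 0.000061 + 0.001282 + 0.011536 + 0.057678 + 0.173035 = 0.2436.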